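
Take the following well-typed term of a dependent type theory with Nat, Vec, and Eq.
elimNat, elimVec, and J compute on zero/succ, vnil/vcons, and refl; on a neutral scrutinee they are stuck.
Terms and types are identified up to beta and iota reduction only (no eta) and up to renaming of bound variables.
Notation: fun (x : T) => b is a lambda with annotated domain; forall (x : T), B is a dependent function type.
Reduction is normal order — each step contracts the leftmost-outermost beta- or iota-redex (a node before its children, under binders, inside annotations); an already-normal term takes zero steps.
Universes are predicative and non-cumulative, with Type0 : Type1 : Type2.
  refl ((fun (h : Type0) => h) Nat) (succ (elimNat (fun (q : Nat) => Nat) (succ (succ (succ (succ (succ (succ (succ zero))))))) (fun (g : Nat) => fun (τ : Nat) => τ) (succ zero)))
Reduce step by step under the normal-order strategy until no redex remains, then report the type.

normal-order reduction sequence:
  refl ((fun (h : Type0) => h) Nat) (succ (elimNat (fun (q : Nat) => Nat) (succ (succ (succ (succ (succ (succ (succ zero))))))) (fun (g : Nat) => fun (τ : Nat) => τ) (succ zero)))
  ~> refl Nat (succ (elimNat (fun (h : Nat) => Nat) (succ (succ (succ (succ (succ (succ (succ zero))))))) (fun (q : Nat) => fun (g : Nat) => g) (succ zero)))
  ~> refl Nat (succ ((fun (h : Nat) => fun (q : Nat) => q) zero (elimNat (fun (g : Nat) => Nat) (succ (succ (succ (succ (succ (succ (succ zero))))))) (fun (τ : Nat) => fun (θ : Nat) => θ) zero)))
  ~> refl Nat (succ ((fun (h : Nat) => h) (elimNat (fun (q : Nat) => Nat) (succ (succ (succ (succ (succ (succ (succ zero))))))) (fun (g : Nat) => fun (τ : Nat) => τ) zero)))
  ~> refl Nat (succ (elimNat (fun (h : Nat) => Nat) (succ (succ (succ (succ (succ (succ (succ zero))))))) (fun (q : Nat) => fun (g : Nat) => g) zero))
  ~> refl Nat (succ (succ (succ (succ (succ (succ (succ (succ zero))))))))
the term's type:
  Eq Nat (succ (succ (succ (succ (succ (succ (succ (succ zero)))))))) (succ (succ (succ (succ (succ (succ (succ (succ zero))))))))


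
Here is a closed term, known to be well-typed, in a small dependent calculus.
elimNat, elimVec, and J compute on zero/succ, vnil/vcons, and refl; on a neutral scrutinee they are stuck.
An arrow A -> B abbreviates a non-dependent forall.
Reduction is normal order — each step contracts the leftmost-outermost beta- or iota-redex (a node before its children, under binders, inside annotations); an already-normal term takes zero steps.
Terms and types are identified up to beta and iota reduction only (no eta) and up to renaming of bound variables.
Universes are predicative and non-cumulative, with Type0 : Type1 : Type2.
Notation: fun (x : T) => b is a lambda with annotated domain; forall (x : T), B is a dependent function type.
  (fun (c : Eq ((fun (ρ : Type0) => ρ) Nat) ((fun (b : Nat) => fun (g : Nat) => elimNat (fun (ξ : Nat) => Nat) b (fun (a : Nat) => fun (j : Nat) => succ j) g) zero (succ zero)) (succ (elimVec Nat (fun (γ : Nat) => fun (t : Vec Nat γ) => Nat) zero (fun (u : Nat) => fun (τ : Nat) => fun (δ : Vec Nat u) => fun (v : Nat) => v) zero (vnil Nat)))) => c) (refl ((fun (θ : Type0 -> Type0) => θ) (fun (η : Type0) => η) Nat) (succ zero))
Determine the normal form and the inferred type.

normal form:
  refl Nat (succ zero)
the term's type:
  Eq Nat (succ zero) (succ zero)


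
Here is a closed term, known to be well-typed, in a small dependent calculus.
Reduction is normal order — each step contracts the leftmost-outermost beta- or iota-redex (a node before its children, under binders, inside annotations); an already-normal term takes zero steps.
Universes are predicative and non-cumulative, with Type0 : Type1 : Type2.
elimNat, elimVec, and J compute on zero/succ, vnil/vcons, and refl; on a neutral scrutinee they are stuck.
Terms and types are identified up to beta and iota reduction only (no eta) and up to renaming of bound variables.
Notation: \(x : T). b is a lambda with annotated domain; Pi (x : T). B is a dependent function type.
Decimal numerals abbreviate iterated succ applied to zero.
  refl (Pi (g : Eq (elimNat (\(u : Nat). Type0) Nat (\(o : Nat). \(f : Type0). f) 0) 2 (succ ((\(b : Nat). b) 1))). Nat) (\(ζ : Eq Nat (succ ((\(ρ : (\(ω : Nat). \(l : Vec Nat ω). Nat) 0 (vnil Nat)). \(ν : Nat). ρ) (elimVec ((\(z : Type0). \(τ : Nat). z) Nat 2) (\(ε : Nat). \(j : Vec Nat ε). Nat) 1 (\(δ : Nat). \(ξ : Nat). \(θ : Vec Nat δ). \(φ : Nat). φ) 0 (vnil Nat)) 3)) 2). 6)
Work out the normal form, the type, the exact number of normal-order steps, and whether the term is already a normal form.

reduced normal form:
  refl (Pi (g : Eq Nat 2 2). Nat) (\(u : Eq Nat 2 2). 6)
type:
  Eq (Pi (g : Eq Nat 2 2). Nat) (\(u : Eq Nat 2 2). 6) (\(o : Eq Nat 2 2). 6)
reduction steps (normal order): 5
term was already normal: no
first contracted redex: an elimNat iota-redex


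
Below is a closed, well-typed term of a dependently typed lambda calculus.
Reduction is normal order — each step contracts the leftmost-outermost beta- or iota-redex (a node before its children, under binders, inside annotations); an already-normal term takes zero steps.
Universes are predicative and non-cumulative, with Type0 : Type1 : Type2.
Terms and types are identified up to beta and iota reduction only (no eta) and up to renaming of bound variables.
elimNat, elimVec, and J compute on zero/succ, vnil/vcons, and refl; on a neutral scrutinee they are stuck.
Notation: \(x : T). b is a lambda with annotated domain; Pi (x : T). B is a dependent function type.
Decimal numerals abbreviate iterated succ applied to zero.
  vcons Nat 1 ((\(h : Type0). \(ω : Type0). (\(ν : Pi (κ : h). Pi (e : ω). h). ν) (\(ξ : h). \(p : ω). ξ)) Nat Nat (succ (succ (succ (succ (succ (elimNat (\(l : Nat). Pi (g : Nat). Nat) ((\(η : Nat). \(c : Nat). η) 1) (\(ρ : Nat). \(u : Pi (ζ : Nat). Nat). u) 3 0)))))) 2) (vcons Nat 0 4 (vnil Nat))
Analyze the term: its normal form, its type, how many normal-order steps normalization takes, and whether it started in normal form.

reduced normal form:
  vcons Nat 1 6 (vcons Nat 0 4 (vnil Nat))
inferred type:
  Vec Nat 2
normal-order step count: 17
started in normal form: no
first redex: a beta-redex


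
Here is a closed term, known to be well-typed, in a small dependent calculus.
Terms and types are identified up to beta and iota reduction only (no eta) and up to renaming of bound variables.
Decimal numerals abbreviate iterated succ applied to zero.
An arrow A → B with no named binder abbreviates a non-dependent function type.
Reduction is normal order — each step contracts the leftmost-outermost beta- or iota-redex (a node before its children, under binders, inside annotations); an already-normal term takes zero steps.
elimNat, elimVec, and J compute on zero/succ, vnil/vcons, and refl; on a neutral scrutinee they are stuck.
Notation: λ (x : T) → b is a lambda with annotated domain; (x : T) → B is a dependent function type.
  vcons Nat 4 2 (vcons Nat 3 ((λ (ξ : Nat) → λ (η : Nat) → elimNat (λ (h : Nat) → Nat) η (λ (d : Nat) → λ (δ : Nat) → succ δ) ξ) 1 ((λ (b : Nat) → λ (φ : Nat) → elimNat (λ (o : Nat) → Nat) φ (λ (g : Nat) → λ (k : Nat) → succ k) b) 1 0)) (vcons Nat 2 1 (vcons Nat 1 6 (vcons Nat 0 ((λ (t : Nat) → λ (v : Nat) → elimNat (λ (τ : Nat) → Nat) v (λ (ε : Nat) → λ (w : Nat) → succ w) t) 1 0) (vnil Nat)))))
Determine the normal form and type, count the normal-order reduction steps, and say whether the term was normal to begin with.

resulting normal form:
  vcons Nat 4 2 (vcons Nat 3 2 (vcons Nat 2 1 (vcons Nat 1 6 (vcons Nat 0 1 (vnil Nat)))))
the term's type:
  Vec Nat 5
normal-order step count: 18
started in normal form: no
first redex: a beta-redex


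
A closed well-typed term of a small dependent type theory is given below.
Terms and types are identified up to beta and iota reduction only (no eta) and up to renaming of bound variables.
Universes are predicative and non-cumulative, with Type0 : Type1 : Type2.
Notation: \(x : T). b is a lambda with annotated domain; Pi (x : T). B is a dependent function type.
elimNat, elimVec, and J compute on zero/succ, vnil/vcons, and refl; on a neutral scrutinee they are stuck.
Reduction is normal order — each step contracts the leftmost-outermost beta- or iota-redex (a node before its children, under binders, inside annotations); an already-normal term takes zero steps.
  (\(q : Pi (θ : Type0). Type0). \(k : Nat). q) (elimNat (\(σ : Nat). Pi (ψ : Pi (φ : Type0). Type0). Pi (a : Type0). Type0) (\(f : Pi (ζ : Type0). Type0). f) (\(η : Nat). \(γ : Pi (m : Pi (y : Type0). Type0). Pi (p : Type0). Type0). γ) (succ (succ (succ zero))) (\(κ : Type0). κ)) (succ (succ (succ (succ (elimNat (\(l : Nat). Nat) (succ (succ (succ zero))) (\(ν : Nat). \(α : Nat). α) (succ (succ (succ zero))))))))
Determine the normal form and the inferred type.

resulting normal form:
  \(q : Type0). q
the term's type:
  Pi (q : Type0). Type0


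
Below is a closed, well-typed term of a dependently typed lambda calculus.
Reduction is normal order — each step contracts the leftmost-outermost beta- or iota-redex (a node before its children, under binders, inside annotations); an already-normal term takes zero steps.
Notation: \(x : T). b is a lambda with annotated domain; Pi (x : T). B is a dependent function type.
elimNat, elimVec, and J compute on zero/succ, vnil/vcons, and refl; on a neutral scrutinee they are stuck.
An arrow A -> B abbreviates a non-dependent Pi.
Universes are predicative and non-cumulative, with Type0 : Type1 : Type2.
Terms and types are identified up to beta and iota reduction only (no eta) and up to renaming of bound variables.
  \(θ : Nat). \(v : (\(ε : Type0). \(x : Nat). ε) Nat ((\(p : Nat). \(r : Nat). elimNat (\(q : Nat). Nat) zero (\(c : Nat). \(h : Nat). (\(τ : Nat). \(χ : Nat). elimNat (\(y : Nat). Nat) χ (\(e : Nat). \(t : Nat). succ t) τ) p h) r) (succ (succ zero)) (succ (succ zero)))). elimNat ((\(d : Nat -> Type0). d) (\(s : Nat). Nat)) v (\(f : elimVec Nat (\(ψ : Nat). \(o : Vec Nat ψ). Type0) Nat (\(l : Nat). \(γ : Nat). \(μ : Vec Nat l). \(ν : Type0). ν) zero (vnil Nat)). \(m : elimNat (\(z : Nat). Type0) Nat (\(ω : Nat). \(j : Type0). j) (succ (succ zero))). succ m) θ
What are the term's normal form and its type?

resulting normal form:
  \(θ : Nat). \(v : Nat). elimNat (\(ε : Nat). Nat) v (\(x : Nat). \(p : Nat). succ p) θ
the term's type:
  Nat -> Nat -> Nat
observation: the leftmost-outermost redex is a beta-redex, and normalization takes 11 steps.


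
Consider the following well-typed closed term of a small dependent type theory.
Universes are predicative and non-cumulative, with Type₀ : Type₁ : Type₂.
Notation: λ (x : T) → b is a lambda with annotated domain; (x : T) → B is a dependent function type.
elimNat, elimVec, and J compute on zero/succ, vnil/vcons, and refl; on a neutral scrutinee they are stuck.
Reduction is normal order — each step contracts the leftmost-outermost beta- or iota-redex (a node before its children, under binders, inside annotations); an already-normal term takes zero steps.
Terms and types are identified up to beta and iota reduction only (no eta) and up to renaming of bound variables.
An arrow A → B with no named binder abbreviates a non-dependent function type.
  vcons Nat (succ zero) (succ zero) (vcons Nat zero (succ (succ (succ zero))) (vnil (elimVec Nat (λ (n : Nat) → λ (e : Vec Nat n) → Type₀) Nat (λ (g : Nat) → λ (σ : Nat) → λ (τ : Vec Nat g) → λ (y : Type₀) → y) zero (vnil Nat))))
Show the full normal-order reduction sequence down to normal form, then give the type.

reduction (normal order):
  vcons Nat (succ zero) (succ zero) (vcons Nat zero (succ (succ (succ zero))) (vnil (elimVec Nat (λ (n : Nat) → λ (e : Vec Nat n) → Type₀) Nat (λ (g : Nat) → λ (σ : Nat) → λ (τ : Vec Nat g) → λ (y : Type₀) → y) zero (vnil Nat))))
  ~> vcons Nat (succ zero) (succ zero) (vcons Nat zero (succ (succ (succ zero))) (vnil Nat))
the term's type:
  Vec Nat (succ (succ zero))


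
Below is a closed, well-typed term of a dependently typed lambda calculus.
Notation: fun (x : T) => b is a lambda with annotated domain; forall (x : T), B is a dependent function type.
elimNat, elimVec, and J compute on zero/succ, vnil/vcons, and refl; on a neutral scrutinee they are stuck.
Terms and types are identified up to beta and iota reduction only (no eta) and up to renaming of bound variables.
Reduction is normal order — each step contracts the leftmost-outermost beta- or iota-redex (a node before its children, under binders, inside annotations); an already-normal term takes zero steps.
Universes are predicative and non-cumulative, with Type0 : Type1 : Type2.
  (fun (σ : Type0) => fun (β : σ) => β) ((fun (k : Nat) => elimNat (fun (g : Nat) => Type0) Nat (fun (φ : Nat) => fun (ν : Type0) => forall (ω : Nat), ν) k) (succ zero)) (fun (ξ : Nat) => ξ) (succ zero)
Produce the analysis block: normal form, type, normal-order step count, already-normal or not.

normal form:
  succ zero
type:
  Nat
normal-order step count: 3
already normal: no
first redex: a beta-redex


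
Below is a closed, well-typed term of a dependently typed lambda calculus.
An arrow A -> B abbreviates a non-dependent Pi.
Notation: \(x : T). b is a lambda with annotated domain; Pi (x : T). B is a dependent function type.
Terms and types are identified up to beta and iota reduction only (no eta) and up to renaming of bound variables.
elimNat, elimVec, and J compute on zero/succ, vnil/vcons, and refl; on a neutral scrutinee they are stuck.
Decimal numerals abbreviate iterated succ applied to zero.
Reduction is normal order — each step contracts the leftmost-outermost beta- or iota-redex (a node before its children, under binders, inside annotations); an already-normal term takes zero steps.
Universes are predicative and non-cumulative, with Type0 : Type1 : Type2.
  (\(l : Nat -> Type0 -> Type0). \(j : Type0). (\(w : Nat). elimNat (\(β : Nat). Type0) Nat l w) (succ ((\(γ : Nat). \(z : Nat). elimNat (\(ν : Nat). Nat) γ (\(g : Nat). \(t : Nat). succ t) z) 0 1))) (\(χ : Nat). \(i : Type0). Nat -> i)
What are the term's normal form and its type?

normal form:
  \(l : Type0). Nat -> Nat -> Nat
type:
  Type0 -> Type0
observation: normalization takes exactly 15 steps under the normal-order strategy.


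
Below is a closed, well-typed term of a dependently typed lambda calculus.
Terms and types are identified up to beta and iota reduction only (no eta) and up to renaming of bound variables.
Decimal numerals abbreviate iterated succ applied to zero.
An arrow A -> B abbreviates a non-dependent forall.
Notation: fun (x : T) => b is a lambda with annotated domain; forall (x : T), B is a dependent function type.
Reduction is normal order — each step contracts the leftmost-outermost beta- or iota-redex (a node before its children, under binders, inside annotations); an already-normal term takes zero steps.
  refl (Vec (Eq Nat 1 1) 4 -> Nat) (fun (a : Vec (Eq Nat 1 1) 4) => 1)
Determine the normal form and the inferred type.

resulting normal form:
  refl (Vec (Eq Nat 1 1) 4 -> Nat) (fun (a : Vec (Eq Nat 1 1) 4) => 1)
inferred type:
  Eq (Vec (Eq Nat 1 1) 4 -> Nat) (fun (a : Vec (Eq Nat 1 1) 4) => 1) (fun (τ : Vec (Eq Nat 1 1) 4) => 1)
observation: no redex remains anywhere in the term; it is its own normal form.


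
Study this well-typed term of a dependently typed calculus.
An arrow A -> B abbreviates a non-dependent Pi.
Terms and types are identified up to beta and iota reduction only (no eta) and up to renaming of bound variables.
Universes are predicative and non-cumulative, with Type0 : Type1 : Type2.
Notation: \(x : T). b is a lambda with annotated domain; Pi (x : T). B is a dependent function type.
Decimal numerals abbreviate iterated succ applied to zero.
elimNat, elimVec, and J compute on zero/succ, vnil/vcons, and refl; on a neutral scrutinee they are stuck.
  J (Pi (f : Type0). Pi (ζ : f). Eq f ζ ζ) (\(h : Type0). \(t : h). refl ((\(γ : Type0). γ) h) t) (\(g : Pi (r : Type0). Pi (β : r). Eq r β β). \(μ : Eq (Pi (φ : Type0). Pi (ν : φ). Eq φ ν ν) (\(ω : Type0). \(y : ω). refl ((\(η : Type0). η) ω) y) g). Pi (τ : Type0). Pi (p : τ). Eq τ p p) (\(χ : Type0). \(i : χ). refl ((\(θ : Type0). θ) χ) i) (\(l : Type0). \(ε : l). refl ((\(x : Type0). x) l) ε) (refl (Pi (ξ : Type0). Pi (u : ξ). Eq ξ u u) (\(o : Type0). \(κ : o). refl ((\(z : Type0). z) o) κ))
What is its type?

inferred type:
  Pi (f : Type0). Pi (ζ : f). Eq f ζ ζ


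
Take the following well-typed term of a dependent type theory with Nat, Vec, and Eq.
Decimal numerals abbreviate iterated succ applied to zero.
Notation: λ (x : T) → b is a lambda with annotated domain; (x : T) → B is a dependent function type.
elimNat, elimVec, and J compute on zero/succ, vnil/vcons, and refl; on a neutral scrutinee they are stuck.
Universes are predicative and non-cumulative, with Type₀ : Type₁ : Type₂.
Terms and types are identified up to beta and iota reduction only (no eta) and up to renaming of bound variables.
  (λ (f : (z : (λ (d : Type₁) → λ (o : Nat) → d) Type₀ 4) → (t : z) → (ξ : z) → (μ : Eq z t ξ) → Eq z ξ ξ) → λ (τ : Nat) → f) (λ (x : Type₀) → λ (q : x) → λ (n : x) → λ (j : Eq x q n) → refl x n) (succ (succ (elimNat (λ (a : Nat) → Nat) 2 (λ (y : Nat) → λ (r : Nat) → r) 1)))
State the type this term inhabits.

inferred type:
  (f : Type₀) → (z : f) → (d : f) → (o : Eq f z d) → Eq f d d


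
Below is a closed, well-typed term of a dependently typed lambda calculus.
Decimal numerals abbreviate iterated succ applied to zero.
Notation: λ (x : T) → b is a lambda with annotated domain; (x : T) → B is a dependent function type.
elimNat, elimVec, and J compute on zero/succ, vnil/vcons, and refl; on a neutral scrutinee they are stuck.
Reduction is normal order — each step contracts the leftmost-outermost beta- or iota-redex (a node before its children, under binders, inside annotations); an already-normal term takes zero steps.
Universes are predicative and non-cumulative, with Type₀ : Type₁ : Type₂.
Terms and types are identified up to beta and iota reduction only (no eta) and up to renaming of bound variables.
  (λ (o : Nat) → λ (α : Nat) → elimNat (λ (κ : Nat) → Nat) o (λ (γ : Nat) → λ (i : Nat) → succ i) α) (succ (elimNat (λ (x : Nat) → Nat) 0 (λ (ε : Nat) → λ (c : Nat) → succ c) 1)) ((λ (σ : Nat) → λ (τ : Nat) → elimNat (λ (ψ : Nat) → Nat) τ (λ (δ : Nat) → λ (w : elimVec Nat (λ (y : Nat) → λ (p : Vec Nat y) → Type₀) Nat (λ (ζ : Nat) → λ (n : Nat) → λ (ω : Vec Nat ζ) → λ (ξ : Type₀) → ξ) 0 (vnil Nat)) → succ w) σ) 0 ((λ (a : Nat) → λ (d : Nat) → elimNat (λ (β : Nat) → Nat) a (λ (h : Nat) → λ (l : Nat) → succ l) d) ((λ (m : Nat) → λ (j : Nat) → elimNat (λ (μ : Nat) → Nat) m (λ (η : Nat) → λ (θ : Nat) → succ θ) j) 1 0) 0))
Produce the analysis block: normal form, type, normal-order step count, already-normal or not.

resulting normal form:
  3
inferred type:
  Nat
normal-order step count: 19
term was already normal: no
first contracted redex: a beta-redex


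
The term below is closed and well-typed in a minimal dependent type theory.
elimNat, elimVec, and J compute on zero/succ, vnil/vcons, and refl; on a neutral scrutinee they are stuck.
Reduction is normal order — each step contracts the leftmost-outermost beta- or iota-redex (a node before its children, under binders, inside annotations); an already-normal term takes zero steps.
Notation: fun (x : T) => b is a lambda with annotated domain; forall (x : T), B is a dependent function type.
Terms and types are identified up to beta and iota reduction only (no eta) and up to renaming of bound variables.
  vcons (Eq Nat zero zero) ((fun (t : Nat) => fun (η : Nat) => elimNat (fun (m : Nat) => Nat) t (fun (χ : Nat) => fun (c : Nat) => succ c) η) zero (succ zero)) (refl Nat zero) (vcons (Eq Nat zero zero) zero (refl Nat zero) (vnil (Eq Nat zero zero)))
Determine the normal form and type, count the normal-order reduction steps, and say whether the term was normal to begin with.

resulting normal form:
  vcons (Eq Nat zero zero) (succ zero) (refl Nat zero) (vcons (Eq Nat zero zero) zero (refl Nat zero) (vnil (Eq Nat zero zero)))
inferred type:
  Vec (Eq Nat zero zero) (succ (succ zero))
normal-order step count: 6
started in normal form: no
first redex: a beta-redex


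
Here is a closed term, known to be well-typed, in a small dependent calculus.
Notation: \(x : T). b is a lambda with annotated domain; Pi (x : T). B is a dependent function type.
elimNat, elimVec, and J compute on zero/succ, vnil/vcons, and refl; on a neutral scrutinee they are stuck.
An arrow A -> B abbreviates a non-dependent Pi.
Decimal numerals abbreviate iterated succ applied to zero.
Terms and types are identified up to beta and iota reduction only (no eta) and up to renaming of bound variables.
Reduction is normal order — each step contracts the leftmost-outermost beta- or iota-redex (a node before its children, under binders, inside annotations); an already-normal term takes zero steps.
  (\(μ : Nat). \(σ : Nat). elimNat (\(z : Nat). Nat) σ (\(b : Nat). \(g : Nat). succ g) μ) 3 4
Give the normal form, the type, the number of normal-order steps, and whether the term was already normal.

resulting normal form:
  7
type:
  Nat
steps to reach normal form (normal order): 12
already normal: no
first redex: a beta-redex


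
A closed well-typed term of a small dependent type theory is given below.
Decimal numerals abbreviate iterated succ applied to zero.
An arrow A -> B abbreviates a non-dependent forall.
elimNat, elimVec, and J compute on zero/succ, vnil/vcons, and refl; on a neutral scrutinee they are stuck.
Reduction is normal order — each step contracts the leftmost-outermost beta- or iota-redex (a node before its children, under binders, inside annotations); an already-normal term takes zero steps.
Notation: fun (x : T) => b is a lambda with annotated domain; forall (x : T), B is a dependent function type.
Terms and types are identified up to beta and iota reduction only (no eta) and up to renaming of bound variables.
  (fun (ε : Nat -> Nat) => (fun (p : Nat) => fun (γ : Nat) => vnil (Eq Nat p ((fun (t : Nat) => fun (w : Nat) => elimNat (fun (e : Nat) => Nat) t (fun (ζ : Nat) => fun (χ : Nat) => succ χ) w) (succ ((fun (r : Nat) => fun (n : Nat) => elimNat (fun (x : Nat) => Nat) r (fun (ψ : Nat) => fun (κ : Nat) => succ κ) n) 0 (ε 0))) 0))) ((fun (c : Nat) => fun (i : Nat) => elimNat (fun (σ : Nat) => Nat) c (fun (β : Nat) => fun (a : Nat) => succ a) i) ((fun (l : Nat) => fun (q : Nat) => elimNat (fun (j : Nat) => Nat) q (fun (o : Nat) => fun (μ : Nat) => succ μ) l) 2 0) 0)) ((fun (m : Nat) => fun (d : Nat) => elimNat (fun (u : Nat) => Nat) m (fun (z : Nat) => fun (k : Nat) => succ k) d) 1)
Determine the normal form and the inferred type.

normal form:
  fun (ε : Nat) => vnil (Eq Nat 2 2)
inferred type:
  Nat -> Vec (Eq Nat 2 2) 0
observation: contracting a beta-redex first, the term normalizes in 26 steps.


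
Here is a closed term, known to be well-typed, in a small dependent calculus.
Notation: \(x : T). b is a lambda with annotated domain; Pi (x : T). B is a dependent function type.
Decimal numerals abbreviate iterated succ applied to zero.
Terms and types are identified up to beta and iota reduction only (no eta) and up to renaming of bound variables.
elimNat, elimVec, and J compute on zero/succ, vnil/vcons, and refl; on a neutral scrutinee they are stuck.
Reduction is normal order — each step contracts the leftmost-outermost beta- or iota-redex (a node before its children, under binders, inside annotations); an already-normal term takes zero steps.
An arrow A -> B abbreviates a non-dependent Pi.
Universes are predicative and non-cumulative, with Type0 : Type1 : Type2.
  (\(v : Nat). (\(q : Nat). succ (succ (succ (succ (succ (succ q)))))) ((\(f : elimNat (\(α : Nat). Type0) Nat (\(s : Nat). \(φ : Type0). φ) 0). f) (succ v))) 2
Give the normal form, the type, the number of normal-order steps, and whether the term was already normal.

normal form:
  9
the term's type:
  Nat
steps to reach normal form (normal order): 3
already normal: no
first contracted redex: a beta-redex


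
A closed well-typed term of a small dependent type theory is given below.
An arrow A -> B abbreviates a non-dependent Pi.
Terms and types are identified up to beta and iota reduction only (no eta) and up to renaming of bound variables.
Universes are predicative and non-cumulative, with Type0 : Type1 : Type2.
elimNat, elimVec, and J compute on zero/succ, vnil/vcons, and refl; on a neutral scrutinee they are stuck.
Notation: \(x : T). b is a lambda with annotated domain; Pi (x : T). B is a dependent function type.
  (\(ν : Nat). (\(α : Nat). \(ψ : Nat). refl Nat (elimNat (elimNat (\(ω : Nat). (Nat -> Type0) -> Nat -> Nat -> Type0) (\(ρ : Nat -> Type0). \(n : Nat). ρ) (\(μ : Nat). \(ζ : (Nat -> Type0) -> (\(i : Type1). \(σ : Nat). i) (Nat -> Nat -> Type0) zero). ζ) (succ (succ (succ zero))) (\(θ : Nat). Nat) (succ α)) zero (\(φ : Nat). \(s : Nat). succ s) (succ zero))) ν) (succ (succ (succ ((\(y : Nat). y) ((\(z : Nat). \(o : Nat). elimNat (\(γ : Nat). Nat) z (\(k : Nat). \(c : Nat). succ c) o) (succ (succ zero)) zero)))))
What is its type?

type:
  Nat -> Eq Nat (succ zero) (succ zero)


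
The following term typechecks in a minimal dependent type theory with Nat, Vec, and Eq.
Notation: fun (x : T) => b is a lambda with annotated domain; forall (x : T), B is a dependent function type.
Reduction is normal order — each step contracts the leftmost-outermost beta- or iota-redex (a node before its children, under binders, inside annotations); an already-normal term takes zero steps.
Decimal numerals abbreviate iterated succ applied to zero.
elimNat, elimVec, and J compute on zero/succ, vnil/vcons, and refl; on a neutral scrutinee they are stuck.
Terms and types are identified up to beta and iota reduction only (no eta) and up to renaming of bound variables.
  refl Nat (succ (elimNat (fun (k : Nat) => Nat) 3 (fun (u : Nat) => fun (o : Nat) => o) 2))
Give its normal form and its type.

reduced normal form:
  refl Nat 4
the term's type:
  Eq Nat 4 4


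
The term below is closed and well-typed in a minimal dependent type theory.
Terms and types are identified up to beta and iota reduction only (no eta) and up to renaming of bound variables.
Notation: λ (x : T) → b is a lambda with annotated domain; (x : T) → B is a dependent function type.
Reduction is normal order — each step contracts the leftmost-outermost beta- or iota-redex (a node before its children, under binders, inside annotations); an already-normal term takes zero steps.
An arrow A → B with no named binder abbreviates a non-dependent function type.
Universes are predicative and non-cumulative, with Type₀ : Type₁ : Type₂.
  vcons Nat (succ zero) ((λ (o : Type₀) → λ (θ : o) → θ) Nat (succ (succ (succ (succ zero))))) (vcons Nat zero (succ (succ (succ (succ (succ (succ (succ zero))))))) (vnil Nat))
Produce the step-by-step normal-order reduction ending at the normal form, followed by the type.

reduction (normal order):
  vcons Nat (succ zero) ((λ (o : Type₀) → λ (θ : o) → θ) Nat (succ (succ (succ (succ zero))))) (vcons Nat zero (succ (succ (succ (succ (succ (succ (succ zero))))))) (vnil Nat))
  ~> vcons Nat (succ zero) ((λ (o : Nat) → o) (succ (succ (succ (succ zero))))) (vcons Nat zero (succ (succ (succ (succ (succ (succ (succ zero))))))) (vnil Nat))
  ~> vcons Nat (succ zero) (succ (succ (succ (succ zero)))) (vcons Nat zero (succ (succ (succ (succ (succ (succ (succ zero))))))) (vnil Nat))
inferred type:
  Vec Nat (succ (succ zero))


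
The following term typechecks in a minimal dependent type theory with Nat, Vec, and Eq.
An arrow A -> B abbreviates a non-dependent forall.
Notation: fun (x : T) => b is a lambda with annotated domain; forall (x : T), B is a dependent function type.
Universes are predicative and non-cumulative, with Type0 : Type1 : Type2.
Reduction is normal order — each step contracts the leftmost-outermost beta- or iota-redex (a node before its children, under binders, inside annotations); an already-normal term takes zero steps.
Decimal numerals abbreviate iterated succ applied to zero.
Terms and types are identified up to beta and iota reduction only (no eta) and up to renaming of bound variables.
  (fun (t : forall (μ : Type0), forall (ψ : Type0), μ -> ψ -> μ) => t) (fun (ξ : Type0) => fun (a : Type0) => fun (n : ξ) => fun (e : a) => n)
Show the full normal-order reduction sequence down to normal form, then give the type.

normal-order reduction sequence:
  (fun (t : forall (μ : Type0), forall (ψ : Type0), μ -> ψ -> μ) => t) (fun (ξ : Type0) => fun (a : Type0) => fun (n : ξ) => fun (e : a) => n)
  ~> fun (t : Type0) => fun (μ : Type0) => fun (ψ : t) => fun (ξ : μ) => ψ
type:
  forall (t : Type0), forall (μ : Type0), t -> μ -> t


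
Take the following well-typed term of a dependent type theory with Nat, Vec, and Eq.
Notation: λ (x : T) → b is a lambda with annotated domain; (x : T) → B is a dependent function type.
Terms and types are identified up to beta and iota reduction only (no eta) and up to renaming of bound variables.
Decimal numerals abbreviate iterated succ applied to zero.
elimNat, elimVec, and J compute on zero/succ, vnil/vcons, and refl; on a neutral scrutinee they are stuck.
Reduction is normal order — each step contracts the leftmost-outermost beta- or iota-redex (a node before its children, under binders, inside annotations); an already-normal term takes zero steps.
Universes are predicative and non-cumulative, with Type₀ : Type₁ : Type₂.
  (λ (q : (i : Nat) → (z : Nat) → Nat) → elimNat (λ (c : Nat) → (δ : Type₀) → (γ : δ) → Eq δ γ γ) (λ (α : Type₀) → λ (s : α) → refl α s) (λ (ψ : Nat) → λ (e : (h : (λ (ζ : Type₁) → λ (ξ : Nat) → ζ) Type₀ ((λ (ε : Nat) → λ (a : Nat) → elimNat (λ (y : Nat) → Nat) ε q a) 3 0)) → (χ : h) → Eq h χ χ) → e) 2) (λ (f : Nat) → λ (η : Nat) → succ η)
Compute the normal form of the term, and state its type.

normal form:
  λ (q : Type₀) → λ (i : q) → refl q i
type:
  (q : Type₀) → (i : q) → Eq q i i


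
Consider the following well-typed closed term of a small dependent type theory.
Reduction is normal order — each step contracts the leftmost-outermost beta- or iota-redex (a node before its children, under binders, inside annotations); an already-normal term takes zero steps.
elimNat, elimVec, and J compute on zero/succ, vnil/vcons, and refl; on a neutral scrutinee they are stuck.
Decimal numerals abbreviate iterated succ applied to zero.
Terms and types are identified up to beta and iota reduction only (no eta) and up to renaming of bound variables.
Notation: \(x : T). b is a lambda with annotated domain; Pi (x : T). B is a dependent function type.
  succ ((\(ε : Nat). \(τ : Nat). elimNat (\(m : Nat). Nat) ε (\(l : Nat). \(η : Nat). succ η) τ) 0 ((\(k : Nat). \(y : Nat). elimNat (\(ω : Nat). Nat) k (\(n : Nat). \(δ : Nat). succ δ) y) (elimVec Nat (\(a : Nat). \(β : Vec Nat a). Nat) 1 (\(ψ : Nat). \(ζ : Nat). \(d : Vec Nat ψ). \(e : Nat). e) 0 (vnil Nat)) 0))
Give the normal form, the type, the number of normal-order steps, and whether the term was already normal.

normal form:
  2
the term's type:
  Nat
normal-order step count: 10
term was already normal: no
first redex: a beta-redex


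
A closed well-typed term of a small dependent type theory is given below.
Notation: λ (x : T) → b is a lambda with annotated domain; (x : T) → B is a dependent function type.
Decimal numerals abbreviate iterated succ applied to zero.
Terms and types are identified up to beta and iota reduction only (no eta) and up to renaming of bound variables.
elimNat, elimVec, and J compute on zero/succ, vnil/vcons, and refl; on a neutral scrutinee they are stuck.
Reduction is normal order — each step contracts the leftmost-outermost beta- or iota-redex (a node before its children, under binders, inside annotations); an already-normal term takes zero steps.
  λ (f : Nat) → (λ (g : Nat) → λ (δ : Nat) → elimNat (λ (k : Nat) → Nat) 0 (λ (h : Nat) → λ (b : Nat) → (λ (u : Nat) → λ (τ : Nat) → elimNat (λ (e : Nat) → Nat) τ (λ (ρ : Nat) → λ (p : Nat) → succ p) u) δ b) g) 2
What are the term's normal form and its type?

resulting normal form:
  λ (f : Nat) → λ (g : Nat) → elimNat (λ (δ : Nat) → Nat) (elimNat (λ (k : Nat) → Nat) 0 (λ (h : Nat) → λ (b : Nat) → succ b) g) (λ (u : Nat) → λ (τ : Nat) → succ τ) g
type:
  (f : Nat) → (g : Nat) → Nat
observation: the leftmost-outermost redex is a beta-redex, and normalization takes 12 steps.


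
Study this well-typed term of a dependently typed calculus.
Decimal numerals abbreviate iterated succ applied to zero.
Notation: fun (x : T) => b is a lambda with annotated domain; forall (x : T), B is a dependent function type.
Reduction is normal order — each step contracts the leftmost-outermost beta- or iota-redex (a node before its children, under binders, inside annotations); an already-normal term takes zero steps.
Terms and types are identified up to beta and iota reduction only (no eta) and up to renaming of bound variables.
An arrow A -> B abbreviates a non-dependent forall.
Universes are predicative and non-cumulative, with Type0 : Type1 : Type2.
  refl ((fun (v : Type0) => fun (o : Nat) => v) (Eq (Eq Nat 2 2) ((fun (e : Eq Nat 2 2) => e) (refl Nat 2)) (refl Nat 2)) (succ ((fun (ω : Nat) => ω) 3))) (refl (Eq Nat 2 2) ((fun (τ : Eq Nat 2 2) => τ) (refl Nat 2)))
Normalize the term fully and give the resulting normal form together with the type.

normal form:
  refl (Eq (Eq Nat 2 2) (refl Nat 2) (refl Nat 2)) (refl (Eq Nat 2 2) (refl Nat 2))
inferred type:
  Eq (Eq (Eq Nat 2 2) (refl Nat 2) (refl Nat 2)) (refl (Eq Nat 2 2) (refl Nat 2)) (refl (Eq Nat 2 2) (refl Nat 2))


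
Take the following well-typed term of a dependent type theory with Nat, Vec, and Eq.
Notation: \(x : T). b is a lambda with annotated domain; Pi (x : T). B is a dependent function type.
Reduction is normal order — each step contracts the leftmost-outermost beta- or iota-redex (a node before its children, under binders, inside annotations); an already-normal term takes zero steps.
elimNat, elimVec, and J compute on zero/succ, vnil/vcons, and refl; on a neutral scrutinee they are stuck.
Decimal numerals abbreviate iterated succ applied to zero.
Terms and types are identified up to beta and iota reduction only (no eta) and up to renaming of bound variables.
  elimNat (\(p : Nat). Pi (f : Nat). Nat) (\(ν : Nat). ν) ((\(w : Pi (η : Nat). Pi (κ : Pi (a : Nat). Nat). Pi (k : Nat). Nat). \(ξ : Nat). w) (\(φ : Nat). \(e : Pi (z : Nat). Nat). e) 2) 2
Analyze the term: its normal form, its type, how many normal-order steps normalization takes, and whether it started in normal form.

resulting normal form:
  \(p : Nat). p
inferred type:
  Pi (p : Nat). Nat
steps to reach normal form (normal order): 11
already normal: no
first contracted redex: an elimNat iota-redex


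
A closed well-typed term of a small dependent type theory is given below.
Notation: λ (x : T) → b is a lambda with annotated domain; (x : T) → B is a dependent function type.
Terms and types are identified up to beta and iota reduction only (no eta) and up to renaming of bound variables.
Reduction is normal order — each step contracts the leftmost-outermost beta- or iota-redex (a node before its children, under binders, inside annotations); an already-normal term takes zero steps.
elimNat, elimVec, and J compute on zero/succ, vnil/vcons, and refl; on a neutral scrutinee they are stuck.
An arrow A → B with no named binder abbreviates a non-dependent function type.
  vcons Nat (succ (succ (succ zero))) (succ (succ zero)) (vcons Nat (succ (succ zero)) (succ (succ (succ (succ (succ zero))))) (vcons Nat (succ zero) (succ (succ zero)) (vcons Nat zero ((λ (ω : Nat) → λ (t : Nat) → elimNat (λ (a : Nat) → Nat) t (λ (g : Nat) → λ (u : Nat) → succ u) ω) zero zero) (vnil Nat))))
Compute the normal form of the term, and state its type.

normal form:
  vcons Nat (succ (succ (succ zero))) (succ (succ zero)) (vcons Nat (succ (succ zero)) (succ (succ (succ (succ (succ zero))))) (vcons Nat (succ zero) (succ (succ zero)) (vcons Nat zero zero (vnil Nat))))
type:
  Vec Nat (succ (succ (succ (succ zero))))
observation: contracting a beta-redex first, the term normalizes in 3 steps.


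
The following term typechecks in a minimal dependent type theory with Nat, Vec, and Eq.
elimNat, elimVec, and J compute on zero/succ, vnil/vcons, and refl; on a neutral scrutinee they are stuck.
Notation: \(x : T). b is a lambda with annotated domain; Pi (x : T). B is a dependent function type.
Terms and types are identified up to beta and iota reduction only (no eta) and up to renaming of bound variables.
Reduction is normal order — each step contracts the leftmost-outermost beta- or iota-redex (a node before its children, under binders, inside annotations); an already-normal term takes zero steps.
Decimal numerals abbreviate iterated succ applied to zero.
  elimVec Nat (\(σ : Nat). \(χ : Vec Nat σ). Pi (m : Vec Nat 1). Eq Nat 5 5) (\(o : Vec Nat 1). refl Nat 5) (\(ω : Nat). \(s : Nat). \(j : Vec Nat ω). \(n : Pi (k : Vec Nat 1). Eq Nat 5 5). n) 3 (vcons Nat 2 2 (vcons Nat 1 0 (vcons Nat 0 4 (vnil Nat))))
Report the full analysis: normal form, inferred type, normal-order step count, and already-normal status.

normal form:
  \(σ : Vec Nat 1). refl Nat 5
type:
  Pi (σ : Vec Nat 1). Eq Nat 5 5
steps to reach normal form (normal order): 16
started in normal form: no
first contracted redex: an elimVec iota-redex


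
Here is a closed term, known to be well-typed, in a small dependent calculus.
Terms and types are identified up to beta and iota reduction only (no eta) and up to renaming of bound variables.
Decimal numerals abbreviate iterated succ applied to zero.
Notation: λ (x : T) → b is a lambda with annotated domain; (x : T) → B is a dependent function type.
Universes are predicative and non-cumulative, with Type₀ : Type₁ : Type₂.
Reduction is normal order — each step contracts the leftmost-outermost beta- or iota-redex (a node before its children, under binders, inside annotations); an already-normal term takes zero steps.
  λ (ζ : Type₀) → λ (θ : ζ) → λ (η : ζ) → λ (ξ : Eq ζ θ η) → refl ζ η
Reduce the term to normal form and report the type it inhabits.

reduced normal form:
  λ (ζ : Type₀) → λ (θ : ζ) → λ (η : ζ) → λ (ξ : Eq ζ θ η) → refl ζ η
the term's type:
  (ζ : Type₀) → (θ : ζ) → (η : ζ) → (ξ : Eq ζ θ η) → Eq ζ η η
observation: no redex remains anywhere in the term; it is its own normal form.


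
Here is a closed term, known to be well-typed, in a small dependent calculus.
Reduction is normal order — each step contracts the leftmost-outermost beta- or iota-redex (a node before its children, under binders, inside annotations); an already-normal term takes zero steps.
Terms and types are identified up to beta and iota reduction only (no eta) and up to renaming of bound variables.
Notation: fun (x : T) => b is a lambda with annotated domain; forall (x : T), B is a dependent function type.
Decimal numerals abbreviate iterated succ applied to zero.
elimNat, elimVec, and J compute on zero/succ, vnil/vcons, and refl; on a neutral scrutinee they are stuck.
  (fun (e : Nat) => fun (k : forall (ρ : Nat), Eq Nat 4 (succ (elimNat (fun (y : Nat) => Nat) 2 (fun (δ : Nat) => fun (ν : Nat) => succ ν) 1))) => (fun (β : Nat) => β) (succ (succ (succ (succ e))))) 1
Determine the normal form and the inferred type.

normal form:
  fun (e : forall (k : Nat), Eq Nat 4 4) => 5
inferred type:
  forall (e : forall (k : Nat), Eq Nat 4 4), Nat


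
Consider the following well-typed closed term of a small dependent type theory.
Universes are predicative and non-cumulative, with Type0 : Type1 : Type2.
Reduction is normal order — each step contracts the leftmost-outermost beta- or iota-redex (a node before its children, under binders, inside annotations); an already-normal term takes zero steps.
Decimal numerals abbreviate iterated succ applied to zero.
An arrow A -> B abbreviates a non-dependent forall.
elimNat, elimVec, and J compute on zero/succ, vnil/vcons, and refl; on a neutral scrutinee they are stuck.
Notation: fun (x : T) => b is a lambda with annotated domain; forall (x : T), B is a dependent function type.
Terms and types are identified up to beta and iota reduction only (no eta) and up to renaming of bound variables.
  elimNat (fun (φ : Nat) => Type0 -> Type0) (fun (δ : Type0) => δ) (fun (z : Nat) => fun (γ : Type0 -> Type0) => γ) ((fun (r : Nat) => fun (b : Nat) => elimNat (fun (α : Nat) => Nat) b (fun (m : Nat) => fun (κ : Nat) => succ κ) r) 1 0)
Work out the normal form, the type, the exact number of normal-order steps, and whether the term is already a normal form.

resulting normal form:
  fun (φ : Type0) => φ
type:
  Type0 -> Type0
steps to reach normal form (normal order): 10
already normal: no
first contracted redex: a beta-redex
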